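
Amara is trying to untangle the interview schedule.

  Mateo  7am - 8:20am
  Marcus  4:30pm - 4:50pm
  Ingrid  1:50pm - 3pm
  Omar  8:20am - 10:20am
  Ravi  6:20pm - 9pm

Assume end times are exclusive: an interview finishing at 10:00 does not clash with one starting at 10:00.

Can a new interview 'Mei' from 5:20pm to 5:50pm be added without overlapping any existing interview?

Mateo: ends 8:20am at or before Mei starts 5:20pm → clear.
Omar: ends 10:20am at or before Mei starts 5:20pm → clear.
Ingrid: ends 3pm at or before Mei starts 5:20pm → clear.
Marcus: ends 4:50pm at or before Mei starts 5:20pm → clear.
Ravi: starts 6:20pm at or after Mei ends 5:50pm → clear.

Yes — the slot is free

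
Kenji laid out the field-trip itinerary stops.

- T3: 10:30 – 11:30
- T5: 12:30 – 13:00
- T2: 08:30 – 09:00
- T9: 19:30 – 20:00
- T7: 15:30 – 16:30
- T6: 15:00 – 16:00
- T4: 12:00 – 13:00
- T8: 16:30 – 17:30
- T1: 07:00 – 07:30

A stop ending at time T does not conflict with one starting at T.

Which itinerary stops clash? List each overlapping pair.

Sorted by start: T1, T2, T3, T4, T5, T6, T7, T8, T9.
T2 starts after T1 ends; T1 is clear from here.
T3 starts after T2 ends; T2 is clear from here.
T4 starts after T3 ends; T3 is clear from here.
T5 starts before T4 ends → T4 and T5 overlap.
T6 starts after T4 ends; T4 is clear from here.
T6 starts after T5 ends; T5 is clear from here.
T7 starts before T6 ends → T6 and T7 overlap.
T8 starts after T6 ends; T6 is clear from here.
T8 starts exactly when T7 ends (back-to-back, no overlap); T7 is clear from here.
T9 starts after T8 ends.

T4 & T5, T6 & T7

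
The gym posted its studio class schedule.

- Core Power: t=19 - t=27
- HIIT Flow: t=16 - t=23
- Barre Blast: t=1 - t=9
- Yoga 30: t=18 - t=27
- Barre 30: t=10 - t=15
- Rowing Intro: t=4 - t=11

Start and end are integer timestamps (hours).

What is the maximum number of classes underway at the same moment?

Walk through starts and ends in time order (an end at T is processed before a start at T):
t=1 start Barre Blast → 1
t=4 start Rowing Intro → 2
t=9 end Barre Blast → 1
t=10 start Barre 30 → 2
t=11 end Rowing Intro → 1
t=15 end Barre 30 → 0
t=16 start HIIT Flow → 1
t=18 start Yoga 30 → 2
t=19 start Core Power → 3
t=23 end HIIT Flow → 2
t=27 end Core Power → 1
t=27 end Yoga 30 → 0
Peak is 3, at t=19 (Core Power, HIIT Flow, Yoga 30).

3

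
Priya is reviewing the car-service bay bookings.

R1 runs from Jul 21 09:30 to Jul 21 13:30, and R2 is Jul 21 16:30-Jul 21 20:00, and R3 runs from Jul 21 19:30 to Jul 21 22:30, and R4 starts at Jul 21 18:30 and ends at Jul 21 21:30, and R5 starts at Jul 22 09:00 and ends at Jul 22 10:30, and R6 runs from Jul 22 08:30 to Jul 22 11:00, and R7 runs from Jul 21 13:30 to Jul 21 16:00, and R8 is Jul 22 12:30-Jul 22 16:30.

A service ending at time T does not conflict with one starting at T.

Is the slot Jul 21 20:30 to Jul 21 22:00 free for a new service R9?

No — it overlaps R3, R4

R1: ends Jul 21 13:30 at or before R9 starts Jul 21 20:30 → clear.
R7: ends Jul 21 16:00 at or before R9 starts Jul 21 20:30 → clear.
R2: ends Jul 21 20:00 at or before R9 starts Jul 21 20:30 → clear.
R4: starts Jul 21 18:30 before R9 ends Jul 21 22:00, and ends Jul 21 21:30 after R9 starts Jul 21 20:30 → overlap.
R3: starts Jul 21 19:30 before R9 ends Jul 21 22:00, and ends Jul 21 22:30 after R9 starts Jul 21 20:30 → overlap.
R6: starts Jul 22 08:30 at or after R9 ends Jul 21 22:00 → clear.
R5: starts Jul 22 09:00 at or after R9 ends Jul 21 22:00 → clear.
R8: starts Jul 22 12:30 at or after R9 ends Jul 21 22:00 → clear.
R9 overlaps R3, R4.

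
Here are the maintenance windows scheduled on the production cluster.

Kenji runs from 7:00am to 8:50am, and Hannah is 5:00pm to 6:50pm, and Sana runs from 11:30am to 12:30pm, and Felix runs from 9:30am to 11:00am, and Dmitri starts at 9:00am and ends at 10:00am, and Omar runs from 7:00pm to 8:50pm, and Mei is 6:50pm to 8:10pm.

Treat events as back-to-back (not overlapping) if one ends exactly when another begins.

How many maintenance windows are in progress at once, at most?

Sweep the timeline, counting +1 at each start and −1 at each end (ends before starts at a tie):
7:00am start Kenji → 1
8:50am end Kenji → 0
9:00am start Dmitri → 1
9:30am start Felix → 2
10:00am end Dmitri → 1
11:00am end Felix → 0
11:30am start Sana → 1
12:30pm end Sana → 0
5:00pm start Hannah → 1
6:50pm end Hannah → 0
6:50pm start Mei → 1
7:00pm start Omar → 2
8:10pm end Mei → 1
8:50pm end Omar → 0
Peak is 2, at 9:30am (Dmitri, Felix).

2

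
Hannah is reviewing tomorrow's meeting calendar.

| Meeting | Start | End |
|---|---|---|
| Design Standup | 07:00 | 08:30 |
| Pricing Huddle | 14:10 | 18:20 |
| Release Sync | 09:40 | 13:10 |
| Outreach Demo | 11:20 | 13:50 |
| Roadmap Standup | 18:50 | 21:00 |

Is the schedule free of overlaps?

No

Check each pair: they overlap iff neither finishes before the other starts.
Sorted by start: Design Standup, Release Sync, Outreach Demo, Pricing Huddle, Roadmap Standup.
Release Sync starts after Design Standup ends, so Design Standup has no further overlaps.
Outreach Demo starts before Release Sync ends → Release Sync and Outreach Demo overlap.
That's a conflict, so the schedule is not conflict-free.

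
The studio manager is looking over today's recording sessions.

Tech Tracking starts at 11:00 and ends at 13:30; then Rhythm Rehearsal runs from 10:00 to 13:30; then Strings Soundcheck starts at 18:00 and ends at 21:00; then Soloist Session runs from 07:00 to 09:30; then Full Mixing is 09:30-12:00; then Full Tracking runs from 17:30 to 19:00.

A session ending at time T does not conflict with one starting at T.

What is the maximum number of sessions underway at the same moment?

Walk through starts and ends in time order (an end at T is processed before a start at T):
07:00 start Soloist Session → 1
09:30 end Soloist Session → 0
09:30 start Full Mixing → 1
10:00 start Rhythm Rehearsal → 2
11:00 start Tech Tracking → 3
12:00 end Full Mixing → 2
13:30 end Rhythm Rehearsal → 1
13:30 end Tech Tracking → 0
17:30 start Full Tracking → 1
18:00 start Strings Soundcheck → 2
19:00 end Full Tracking → 1
21:00 end Strings Soundcheck → 0
Peak is 3, at 11:00 (Full Mixing, Rhythm Rehearsal, Tech Tracking).

3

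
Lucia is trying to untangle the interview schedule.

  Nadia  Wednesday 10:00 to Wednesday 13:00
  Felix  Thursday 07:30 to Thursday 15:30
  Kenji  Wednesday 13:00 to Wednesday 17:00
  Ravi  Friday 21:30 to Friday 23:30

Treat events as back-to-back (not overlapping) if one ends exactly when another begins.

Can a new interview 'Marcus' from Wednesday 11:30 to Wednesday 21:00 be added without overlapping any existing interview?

No — it overlaps Kenji, Nadia

Nadia: starts Wednesday 10:00 before Marcus ends Wednesday 21:00, and ends Wednesday 13:00 after Marcus starts Wednesday 11:30 → overlap.
Kenji: starts Wednesday 13:00 before Marcus ends Wednesday 21:00, and ends Wednesday 17:00 after Marcus starts Wednesday 11:30 → overlap.
Felix: starts Thursday 07:30 at or after Marcus ends Wednesday 21:00 → clear.
Ravi: starts Friday 21:30 at or after Marcus ends Wednesday 21:00 → clear.
Marcus overlaps Nadia, Kenji.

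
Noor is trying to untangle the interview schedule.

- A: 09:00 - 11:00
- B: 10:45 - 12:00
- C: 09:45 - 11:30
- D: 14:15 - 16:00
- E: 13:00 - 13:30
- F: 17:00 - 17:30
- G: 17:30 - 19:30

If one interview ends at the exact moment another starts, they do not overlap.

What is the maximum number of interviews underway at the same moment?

Walk through starts and ends in time order (an end at T is processed before a start at T):
09:00 start A → 1
09:45 start C → 2
10:45 start B → 3
11:00 end A → 2
11:30 end C → 1
12:00 end B → 0
13:00 start E → 1
13:30 end E → 0
14:15 start D → 1
16:00 end D → 0
17:00 start F → 1
17:30 end F → 0
17:30 start G → 1
19:30 end G → 0
Peak is 3, at 10:45 (A, B, C).

3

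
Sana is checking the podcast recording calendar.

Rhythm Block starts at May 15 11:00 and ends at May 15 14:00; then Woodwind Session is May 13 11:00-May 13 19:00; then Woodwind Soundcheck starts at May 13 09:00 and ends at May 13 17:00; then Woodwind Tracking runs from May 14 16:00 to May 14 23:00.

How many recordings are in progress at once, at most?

2

Sort all start/end points and keep a running count:
May 13 09:00 start Woodwind Soundcheck → 1
May 13 11:00 start Woodwind Session → 2
May 13 17:00 end Woodwind Soundcheck → 1
May 13 19:00 end Woodwind Session → 0
May 14 16:00 start Woodwind Tracking → 1
May 14 23:00 end Woodwind Tracking → 0
May 15 11:00 start Rhythm Block → 1
May 15 14:00 end Rhythm Block → 0
Peak is 2, at May 13 11:00 (Woodwind Session, Woodwind Soundcheck).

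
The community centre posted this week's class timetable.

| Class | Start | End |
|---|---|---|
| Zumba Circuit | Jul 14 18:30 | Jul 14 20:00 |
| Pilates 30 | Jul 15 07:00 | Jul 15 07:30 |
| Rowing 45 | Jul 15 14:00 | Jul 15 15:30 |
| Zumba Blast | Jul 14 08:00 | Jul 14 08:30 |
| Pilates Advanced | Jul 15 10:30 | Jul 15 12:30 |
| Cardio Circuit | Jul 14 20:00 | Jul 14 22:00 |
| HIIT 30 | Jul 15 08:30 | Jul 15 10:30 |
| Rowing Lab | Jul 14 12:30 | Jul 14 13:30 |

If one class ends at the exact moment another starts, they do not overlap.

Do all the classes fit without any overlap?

Sorted by start: Zumba Blast, Rowing Lab, Zumba Circuit, Cardio Circuit, Pilates 30, HIIT 30, Pilates Advanced, Rowing 45.
Rowing Lab starts after Zumba Blast ends; Zumba Blast is clear from here.
Zumba Circuit starts after Rowing Lab ends; Rowing Lab is clear from here.
Cardio Circuit starts exactly when Zumba Circuit ends (back-to-back, no overlap); Zumba Circuit is clear from here.
Pilates 30 starts after Cardio Circuit ends; Cardio Circuit is clear from here.
HIIT 30 starts after Pilates 30 ends; Pilates 30 is clear from here.
Pilates Advanced starts exactly when HIIT 30 ends (back-to-back, no overlap); HIIT 30 is clear from here.
Rowing 45 starts after Pilates Advanced ends.
Every pair is clear; the schedule has no overlaps.

Yes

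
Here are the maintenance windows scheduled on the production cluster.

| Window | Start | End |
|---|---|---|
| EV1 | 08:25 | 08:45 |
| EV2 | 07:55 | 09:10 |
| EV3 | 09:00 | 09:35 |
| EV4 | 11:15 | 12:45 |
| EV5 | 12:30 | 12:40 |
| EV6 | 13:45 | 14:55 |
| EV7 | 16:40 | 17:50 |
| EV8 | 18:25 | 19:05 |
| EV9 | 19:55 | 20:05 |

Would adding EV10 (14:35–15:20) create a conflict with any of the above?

EV2: ends 09:10 at or before EV10 starts 14:35 → clear.
EV1: ends 08:45 at or before EV10 starts 14:35 → clear.
EV3: ends 09:35 at or before EV10 starts 14:35 → clear.
EV4: ends 12:45 at or before EV10 starts 14:35 → clear.
EV5: ends 12:40 at or before EV10 starts 14:35 → clear.
EV6: starts 13:45 before EV10 ends 15:20, and ends 14:55 after EV10 starts 14:35 → overlap.
EV7: starts 16:40 at or after EV10 ends 15:20 → clear.
EV8: starts 18:25 at or after EV10 ends 15:20 → clear.
EV9: starts 19:55 at or after EV10 ends 15:20 → clear.
EV10 overlaps EV6.

Yes — it overlaps EV6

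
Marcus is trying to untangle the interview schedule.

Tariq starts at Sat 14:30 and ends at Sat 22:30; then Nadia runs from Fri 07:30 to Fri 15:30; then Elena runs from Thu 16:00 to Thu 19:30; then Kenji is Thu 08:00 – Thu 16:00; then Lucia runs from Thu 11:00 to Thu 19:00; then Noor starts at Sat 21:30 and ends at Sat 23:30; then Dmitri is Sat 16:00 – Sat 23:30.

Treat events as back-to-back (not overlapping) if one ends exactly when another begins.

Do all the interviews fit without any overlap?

No

Sorted by start: Kenji, Lucia, Elena, Nadia, Tariq, Dmitri, Noor.
Lucia starts before Kenji ends → Kenji and Lucia overlap.
That's a conflict, so the schedule is not conflict-free.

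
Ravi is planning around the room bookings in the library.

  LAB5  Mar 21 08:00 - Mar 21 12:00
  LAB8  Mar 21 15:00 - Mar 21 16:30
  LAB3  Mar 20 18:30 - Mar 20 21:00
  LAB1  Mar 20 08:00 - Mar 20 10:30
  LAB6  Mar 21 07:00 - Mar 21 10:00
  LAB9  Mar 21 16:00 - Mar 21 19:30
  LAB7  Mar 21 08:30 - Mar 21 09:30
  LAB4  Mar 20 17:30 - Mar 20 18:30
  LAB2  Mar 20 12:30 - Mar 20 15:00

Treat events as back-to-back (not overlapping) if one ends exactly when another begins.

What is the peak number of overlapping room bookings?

3

Walk through starts and ends in time order (an end at T is processed before a start at T):
Mar 20 08:00 start LAB1 → 1
Mar 20 10:30 end LAB1 → 0
Mar 20 12:30 start LAB2 → 1
Mar 20 15:00 end LAB2 → 0
Mar 20 17:30 start LAB4 → 1
Mar 20 18:30 end LAB4 → 0
Mar 20 18:30 start LAB3 → 1
Mar 20 21:00 end LAB3 → 0
Mar 21 07:00 start LAB6 → 1
Mar 21 08:00 start LAB5 → 2
Mar 21 08:30 start LAB7 → 3
Mar 21 09:30 end LAB7 → 2
Mar 21 10:00 end LAB6 → 1
Mar 21 12:00 end LAB5 → 0
Mar 21 15:00 start LAB8 → 1
Mar 21 16:00 start LAB9 → 2
Mar 21 16:30 end LAB8 → 1
Mar 21 19:30 end LAB9 → 0
Peak is 3, at Mar 21 08:30 (LAB5, LAB6, LAB7).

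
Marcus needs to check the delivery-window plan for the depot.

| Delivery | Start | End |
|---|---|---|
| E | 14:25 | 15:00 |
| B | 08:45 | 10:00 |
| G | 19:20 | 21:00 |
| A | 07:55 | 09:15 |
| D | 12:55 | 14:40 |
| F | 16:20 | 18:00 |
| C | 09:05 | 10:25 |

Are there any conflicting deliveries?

Check each pair: they overlap iff neither finishes before the other starts.
Sorted by start: A, B, C, D, E, F, G.
B starts before A ends → A and B overlap.
That's a conflict, so the schedule is not conflict-free.

Yes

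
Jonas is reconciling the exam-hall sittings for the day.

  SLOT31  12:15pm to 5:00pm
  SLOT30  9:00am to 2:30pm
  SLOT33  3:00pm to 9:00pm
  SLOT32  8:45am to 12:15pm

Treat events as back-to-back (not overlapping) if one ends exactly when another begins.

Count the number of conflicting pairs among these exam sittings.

3

Sorted by start: SLOT32, SLOT30, SLOT31, SLOT33.
SLOT30 starts before SLOT32 ends → SLOT32 and SLOT30 overlap.
SLOT31 starts exactly when SLOT32 ends (back-to-back, no overlap) — done with SLOT32.
SLOT31 starts before SLOT30 ends → SLOT30 and SLOT31 overlap.
SLOT33 starts after SLOT30 ends.
SLOT33 starts before SLOT31 ends → SLOT31 and SLOT33 overlap.
Overlapping pairs: SLOT30 & SLOT31, SLOT30 & SLOT32, SLOT31 & SLOT33 — 3 in total.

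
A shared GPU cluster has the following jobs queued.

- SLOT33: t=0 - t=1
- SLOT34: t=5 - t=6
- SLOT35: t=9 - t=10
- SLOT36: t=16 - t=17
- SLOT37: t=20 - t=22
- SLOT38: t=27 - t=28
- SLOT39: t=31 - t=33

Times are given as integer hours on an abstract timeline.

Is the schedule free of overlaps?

Yes

Check each pair: they overlap iff neither finishes before the other starts.
Sorted by start: SLOT33, SLOT34, SLOT35, SLOT36, SLOT37, SLOT38, SLOT39.
SLOT34 starts after SLOT33 ends; SLOT33 is clear from here.
SLOT35 starts after SLOT34 ends; SLOT34 is clear from here.
SLOT36 starts after SLOT35 ends; SLOT35 is clear from here.
SLOT37 starts after SLOT36 ends; SLOT36 is clear from here.
SLOT38 starts after SLOT37 ends; SLOT37 is clear from here.
SLOT39 starts after SLOT38 ends.
Every pair is clear; the schedule has no overlaps.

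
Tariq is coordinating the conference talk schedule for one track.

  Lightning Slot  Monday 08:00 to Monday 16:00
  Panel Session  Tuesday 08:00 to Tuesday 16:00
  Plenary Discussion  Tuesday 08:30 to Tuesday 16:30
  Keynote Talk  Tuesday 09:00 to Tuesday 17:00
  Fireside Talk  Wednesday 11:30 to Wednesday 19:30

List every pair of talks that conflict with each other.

Keynote Talk & Panel Session, Keynote Talk & Plenary Discussion, Panel Session & Plenary Discussion

Check each pair: they overlap iff neither finishes before the other starts.
Sorted by start: Lightning Slot, Panel Session, Plenary Discussion, Keynote Talk, Fireside Talk.
Panel Session starts after Lightning Slot ends, so nothing later overlaps Lightning Slot either.
Plenary Discussion starts before Panel Session ends → Panel Session and Plenary Discussion overlap.
Keynote Talk starts before Panel Session ends → Panel Session and Keynote Talk overlap.
Fireside Talk starts after Panel Session ends.
Keynote Talk starts before Plenary Discussion ends → Plenary Discussion and Keynote Talk overlap.
Fireside Talk starts after Plenary Discussion ends.
Fireside Talk starts after Keynote Talk ends.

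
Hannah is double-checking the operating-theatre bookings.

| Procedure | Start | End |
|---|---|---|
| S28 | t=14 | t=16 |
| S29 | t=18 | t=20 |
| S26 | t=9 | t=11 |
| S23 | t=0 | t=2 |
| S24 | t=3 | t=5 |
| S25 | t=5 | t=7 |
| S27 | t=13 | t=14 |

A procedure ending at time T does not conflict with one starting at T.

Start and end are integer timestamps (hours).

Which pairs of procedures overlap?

none

Sorted by start: S23, S24, S25, S26, S27, S28, S29.
S24 starts after S23 ends — done with S23.
S25 starts exactly when S24 ends (back-to-back, no overlap) — done with S24.
S26 starts after S25 ends — done with S25.
S27 starts after S26 ends — done with S26.
S28 starts exactly when S27 ends (back-to-back, no overlap) — done with S27.
S29 starts after S28 ends.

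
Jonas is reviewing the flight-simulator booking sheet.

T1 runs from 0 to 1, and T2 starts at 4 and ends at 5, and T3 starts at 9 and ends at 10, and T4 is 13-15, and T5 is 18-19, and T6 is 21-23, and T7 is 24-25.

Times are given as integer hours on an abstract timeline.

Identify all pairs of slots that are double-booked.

no overlapping pairs

Sorted by start: T1, T2, T3, T4, T5, T6, T7.
T2 starts after T1 ends; T1 is clear from here.
T3 starts after T2 ends; T2 is clear from here.
T4 starts after T3 ends; T3 is clear from here.
T5 starts after T4 ends; T4 is clear from here.
T6 starts after T5 ends; T5 is clear from here.
T7 starts after T6 ends.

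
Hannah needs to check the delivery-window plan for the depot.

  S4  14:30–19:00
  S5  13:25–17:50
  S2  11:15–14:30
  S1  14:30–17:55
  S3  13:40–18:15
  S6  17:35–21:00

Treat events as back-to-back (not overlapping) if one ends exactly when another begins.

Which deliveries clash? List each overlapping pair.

Sorted by start: S2, S5, S3, S1, S4, S6.
S5 starts before S2 ends → S2 and S5 overlap.
S3 starts before S2 ends → S2 and S3 overlap.
S1 starts exactly when S2 ends (back-to-back, no overlap); S2 is clear from here.
S3 starts before S5 ends → S5 and S3 overlap.
S1 starts before S5 ends → S5 and S1 overlap.
S4 starts before S5 ends → S5 and S4 overlap.
S6 starts before S5 ends → S5 and S6 overlap.
S1 starts before S3 ends → S3 and S1 overlap.
S4 starts before S3 ends → S3 and S4 overlap.
S6 starts before S3 ends → S3 and S6 overlap.
S4 starts before S1 ends → S1 and S4 overlap.
S6 starts before S1 ends → S1 and S6 overlap.
S6 starts before S4 ends → S4 and S6 overlap.

S1 & S3, S1 & S4, S1 & S5, S1 & S6, S2 & S3, S2 & S5, S3 & S4, S3 & S5, S3 & S6, S4 & S5, S4 & S6, S5 & S6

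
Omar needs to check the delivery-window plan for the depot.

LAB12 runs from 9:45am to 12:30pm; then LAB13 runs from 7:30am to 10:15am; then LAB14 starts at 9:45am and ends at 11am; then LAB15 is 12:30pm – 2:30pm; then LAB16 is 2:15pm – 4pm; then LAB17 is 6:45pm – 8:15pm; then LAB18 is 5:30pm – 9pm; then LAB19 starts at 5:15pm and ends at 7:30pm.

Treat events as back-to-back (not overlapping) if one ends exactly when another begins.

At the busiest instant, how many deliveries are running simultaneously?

Sweep the timeline, counting +1 at each start and −1 at each end (ends before starts at a tie):
7:30am start LAB13 → 1
9:45am start LAB12 → 2
9:45am start LAB14 → 3
10:15am end LAB13 → 2
11am end LAB14 → 1
12:30pm end LAB12 → 0
12:30pm start LAB15 → 1
2:15pm start LAB16 → 2
2:30pm end LAB15 → 1
4pm end LAB16 → 0
5:15pm start LAB19 → 1
5:30pm start LAB18 → 2
6:45pm start LAB17 → 3
7:30pm end LAB19 → 2
8:15pm end LAB17 → 1
9pm end LAB18 → 0
Peak is 3, at 9:45am (LAB12, LAB13, LAB14).

3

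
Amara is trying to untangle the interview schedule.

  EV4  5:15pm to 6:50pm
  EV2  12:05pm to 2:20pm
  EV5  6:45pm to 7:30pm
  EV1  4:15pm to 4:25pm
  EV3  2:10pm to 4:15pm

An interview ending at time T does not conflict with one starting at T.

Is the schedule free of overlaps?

No

Sorted by start: EV2, EV3, EV1, EV4, EV5.
EV3 starts before EV2 ends → EV2 and EV3 overlap.
That's a conflict, so the schedule is not conflict-free.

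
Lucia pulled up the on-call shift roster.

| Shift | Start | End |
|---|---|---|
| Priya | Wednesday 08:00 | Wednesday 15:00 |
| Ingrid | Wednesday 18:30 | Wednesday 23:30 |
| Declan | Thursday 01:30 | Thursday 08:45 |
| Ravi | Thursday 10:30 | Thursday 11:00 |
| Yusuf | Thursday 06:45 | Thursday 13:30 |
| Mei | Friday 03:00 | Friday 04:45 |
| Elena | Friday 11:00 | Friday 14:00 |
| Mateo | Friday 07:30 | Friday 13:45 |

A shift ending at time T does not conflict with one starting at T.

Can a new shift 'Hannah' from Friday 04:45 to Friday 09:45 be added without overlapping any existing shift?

Priya: ends Wednesday 15:00 at or before Hannah starts Friday 04:45 → clear.
Ingrid: ends Wednesday 23:30 at or before Hannah starts Friday 04:45 → clear.
Declan: ends Thursday 08:45 at or before Hannah starts Friday 04:45 → clear.
Yusuf: ends Thursday 13:30 at or before Hannah starts Friday 04:45 → clear.
Ravi: ends Thursday 11:00 at or before Hannah starts Friday 04:45 → clear.
Mei: ends Friday 04:45 at or before Hannah starts Friday 04:45 → clear.
Mateo: starts Friday 07:30 before Hannah ends Friday 09:45, and ends Friday 13:45 after Hannah starts Friday 04:45 → overlap.
Elena: starts Friday 11:00 at or after Hannah ends Friday 09:45 → clear.
Hannah overlaps Mateo.

No — it overlaps Mateo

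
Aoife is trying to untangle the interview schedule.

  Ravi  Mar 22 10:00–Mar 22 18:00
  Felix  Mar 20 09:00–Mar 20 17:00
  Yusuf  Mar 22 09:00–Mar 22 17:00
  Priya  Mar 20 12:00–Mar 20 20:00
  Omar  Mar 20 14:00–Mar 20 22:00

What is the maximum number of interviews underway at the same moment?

3

Sweep the timeline, counting +1 at each start and −1 at each end (ends before starts at a tie):
Mar 20 09:00 start Felix → 1
Mar 20 12:00 start Priya → 2
Mar 20 14:00 start Omar → 3
Mar 20 17:00 end Felix → 2
Mar 20 20:00 end Priya → 1
Mar 20 22:00 end Omar → 0
Mar 22 09:00 start Yusuf → 1
Mar 22 10:00 start Ravi → 2
Mar 22 17:00 end Yusuf → 1
Mar 22 18:00 end Ravi → 0
Peak is 3, at Mar 20 14:00 (Felix, Omar, Priya).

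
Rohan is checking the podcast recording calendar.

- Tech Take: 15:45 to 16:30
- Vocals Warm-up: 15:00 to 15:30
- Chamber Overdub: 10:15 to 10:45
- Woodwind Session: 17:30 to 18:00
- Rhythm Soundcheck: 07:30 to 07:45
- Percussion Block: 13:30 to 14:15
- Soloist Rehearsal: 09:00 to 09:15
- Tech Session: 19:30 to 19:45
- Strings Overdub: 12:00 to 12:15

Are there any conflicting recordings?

No

Check each pair: they overlap iff neither finishes before the other starts.
Sorted by start: Rhythm Soundcheck, Soloist Rehearsal, Chamber Overdub, Strings Overdub, Percussion Block, Vocals Warm-up, Tech Take, Woodwind Session, Tech Session.
Soloist Rehearsal starts after Rhythm Soundcheck ends, so Rhythm Soundcheck has no further overlaps.
Chamber Overdub starts after Soloist Rehearsal ends, so Soloist Rehearsal has no further overlaps.
Strings Overdub starts after Chamber Overdub ends, so Chamber Overdub has no further overlaps.
Percussion Block starts after Strings Overdub ends, so Strings Overdub has no further overlaps.
Vocals Warm-up starts after Percussion Block ends, so Percussion Block has no further overlaps.
Tech Take starts after Vocals Warm-up ends, so Vocals Warm-up has no further overlaps.
Woodwind Session starts after Tech Take ends, so Tech Take has no further overlaps.
Tech Session starts after Woodwind Session ends.
Every pair is clear; the schedule has no overlaps.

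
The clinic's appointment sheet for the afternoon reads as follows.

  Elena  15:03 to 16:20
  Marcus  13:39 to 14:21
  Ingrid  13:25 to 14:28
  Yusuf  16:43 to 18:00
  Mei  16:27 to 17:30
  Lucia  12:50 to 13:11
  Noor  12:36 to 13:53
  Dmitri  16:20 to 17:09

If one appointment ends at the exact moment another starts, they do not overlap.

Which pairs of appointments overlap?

Sorted by start: Noor, Lucia, Ingrid, Marcus, Elena, Dmitri, Mei, Yusuf.
Lucia starts before Noor ends → Noor and Lucia overlap.
Ingrid starts before Noor ends → Noor and Ingrid overlap.
Marcus starts before Noor ends → Noor and Marcus overlap.
Elena starts after Noor ends — done with Noor.
Ingrid starts after Lucia ends — done with Lucia.
Marcus starts before Ingrid ends → Ingrid and Marcus overlap.
Elena starts after Ingrid ends — done with Ingrid.
Elena starts after Marcus ends — done with Marcus.
Dmitri starts exactly when Elena ends (back-to-back, no overlap) — done with Elena.
Mei starts before Dmitri ends → Dmitri and Mei overlap.
Yusuf starts before Dmitri ends → Dmitri and Yusuf overlap.
Yusuf starts before Mei ends → Mei and Yusuf overlap.

Dmitri & Mei, Dmitri & Yusuf, Ingrid & Marcus, Ingrid & Noor, Lucia & Noor, Marcus & Noor, Mei & Yusuf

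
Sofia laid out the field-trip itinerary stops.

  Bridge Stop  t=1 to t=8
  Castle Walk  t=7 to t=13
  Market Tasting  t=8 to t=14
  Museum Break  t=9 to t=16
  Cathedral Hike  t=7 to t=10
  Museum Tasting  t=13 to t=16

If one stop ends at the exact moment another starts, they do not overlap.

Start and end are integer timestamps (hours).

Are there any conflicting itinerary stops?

Check each pair: they overlap iff neither finishes before the other starts.
Sorted by start: Bridge Stop, Castle Walk, Cathedral Hike, Market Tasting, Museum Break, Museum Tasting.
Castle Walk starts before Bridge Stop ends → Bridge Stop and Castle Walk overlap.
That's a conflict, so the schedule is not conflict-free.

Yes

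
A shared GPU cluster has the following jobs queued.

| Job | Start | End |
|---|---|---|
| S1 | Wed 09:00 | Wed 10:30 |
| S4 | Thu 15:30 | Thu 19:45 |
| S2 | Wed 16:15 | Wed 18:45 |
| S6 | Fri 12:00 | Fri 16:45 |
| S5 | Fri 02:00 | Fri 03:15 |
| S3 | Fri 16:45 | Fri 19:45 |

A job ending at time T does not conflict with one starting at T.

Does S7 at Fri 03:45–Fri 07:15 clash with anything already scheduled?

No — it doesn't clash with anything

S1: ends Wed 10:30 at or before S7 starts Fri 03:45 → clear.
S2: ends Wed 18:45 at or before S7 starts Fri 03:45 → clear.
S4: ends Thu 19:45 at or before S7 starts Fri 03:45 → clear.
S5: ends Fri 03:15 at or before S7 starts Fri 03:45 → clear.
S6: starts Fri 12:00 at or after S7 ends Fri 07:15 → clear.
S3: starts Fri 16:45 at or after S7 ends Fri 07:15 → clear.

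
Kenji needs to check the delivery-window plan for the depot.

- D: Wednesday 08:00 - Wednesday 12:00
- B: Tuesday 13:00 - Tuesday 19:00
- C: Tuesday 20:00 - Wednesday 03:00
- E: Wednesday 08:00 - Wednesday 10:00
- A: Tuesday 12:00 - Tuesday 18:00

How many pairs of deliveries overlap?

Check each pair: they overlap iff neither finishes before the other starts.
Sorted by start: A, B, C, D, E.
B starts before A ends → A and B overlap.
C starts after A ends, so nothing later overlaps A either.
C starts after B ends, so nothing later overlaps B either.
D starts after C ends, so nothing later overlaps C either.
E starts before D ends → D and E overlap.
Overlapping pairs: A & B, D & E — 2 in total.

2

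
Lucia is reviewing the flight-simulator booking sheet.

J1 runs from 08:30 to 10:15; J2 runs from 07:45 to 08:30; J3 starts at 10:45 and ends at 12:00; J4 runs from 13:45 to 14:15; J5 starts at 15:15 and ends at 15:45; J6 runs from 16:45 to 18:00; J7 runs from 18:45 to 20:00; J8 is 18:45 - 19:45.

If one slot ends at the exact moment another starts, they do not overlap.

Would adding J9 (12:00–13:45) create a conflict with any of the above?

J2: ends 08:30 at or before J9 starts 12:00 → clear.
J1: ends 10:15 at or before J9 starts 12:00 → clear.
J3: ends 12:00 at or before J9 starts 12:00 → clear.
J4: starts 13:45 at or after J9 ends 13:45 → clear.
J5: starts 15:15 at or after J9 ends 13:45 → clear.
J6: starts 16:45 at or after J9 ends 13:45 → clear.
J7: starts 18:45 at or after J9 ends 13:45 → clear.
J8: starts 18:45 at or after J9 ends 13:45 → clear.

No — it doesn't clash with anything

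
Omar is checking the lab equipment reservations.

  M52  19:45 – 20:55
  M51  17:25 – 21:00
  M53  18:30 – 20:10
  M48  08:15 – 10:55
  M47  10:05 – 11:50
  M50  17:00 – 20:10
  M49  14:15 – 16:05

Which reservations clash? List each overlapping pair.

Sorted by start: M48, M47, M49, M50, M51, M53, M52.
M47 starts before M48 ends → M48 and M47 overlap.
M49 starts after M48 ends, so M48 has no further overlaps.
M49 starts after M47 ends, so M47 has no further overlaps.
M50 starts after M49 ends, so M49 has no further overlaps.
M51 starts before M50 ends → M50 and M51 overlap.
M53 starts before M50 ends → M50 and M53 overlap.
M52 starts before M50 ends → M50 and M52 overlap.
M53 starts before M51 ends → M51 and M53 overlap.
M52 starts before M51 ends → M51 and M52 overlap.
M52 starts before M53 ends → M53 and M52 overlap.

M47 & M48, M50 & M51, M50 & M52, M50 & M53, M51 & M52, M51 & M53, M52 & M53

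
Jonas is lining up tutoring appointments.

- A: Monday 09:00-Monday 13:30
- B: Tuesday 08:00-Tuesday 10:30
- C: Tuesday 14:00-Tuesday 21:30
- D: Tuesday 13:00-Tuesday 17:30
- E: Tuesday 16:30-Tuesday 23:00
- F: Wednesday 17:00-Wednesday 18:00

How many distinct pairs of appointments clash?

3

Sorted by start: A, B, D, C, E, F.
B starts after A ends, so A has no further overlaps.
D starts after B ends, so B has no further overlaps.
C starts before D ends → D and C overlap.
E starts before D ends → D and E overlap.
F starts after D ends.
E starts before C ends → C and E overlap.
F starts after C ends.
F starts after E ends.
Overlapping pairs: C & D, C & E, D & E — 3 in total.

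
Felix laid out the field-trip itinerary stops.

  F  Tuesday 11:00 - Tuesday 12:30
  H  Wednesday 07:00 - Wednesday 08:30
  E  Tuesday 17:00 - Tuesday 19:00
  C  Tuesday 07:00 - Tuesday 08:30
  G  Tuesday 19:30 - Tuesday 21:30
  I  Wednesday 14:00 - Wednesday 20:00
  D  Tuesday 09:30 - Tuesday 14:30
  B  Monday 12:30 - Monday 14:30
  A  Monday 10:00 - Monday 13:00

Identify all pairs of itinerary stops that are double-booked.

A & B, D & F

Sorted by start: A, B, C, D, F, E, G, H, I.
B starts before A ends → A and B overlap.
C starts after A ends, so nothing later overlaps A either.
C starts after B ends, so nothing later overlaps B either.
D starts after C ends, so nothing later overlaps C either.
F starts before D ends → D and F overlap.
E starts after D ends, so nothing later overlaps D either.
E starts after F ends, so nothing later overlaps F either.
G starts after E ends, so nothing later overlaps E either.
H starts after G ends, so nothing later overlaps G either.
I starts after H ends.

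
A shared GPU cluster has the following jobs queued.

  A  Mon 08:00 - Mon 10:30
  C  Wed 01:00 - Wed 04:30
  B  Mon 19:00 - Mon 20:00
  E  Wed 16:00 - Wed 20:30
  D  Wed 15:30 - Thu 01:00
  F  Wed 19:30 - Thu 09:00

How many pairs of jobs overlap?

3

Sorted by start: A, B, C, D, E, F.
B starts after A ends; A is clear from here.
C starts after B ends; B is clear from here.
D starts after C ends; C is clear from here.
E starts before D ends → D and E overlap.
F starts before D ends → D and F overlap.
F starts before E ends → E and F overlap.
Overlapping pairs: D & E, D & F, E & F — 3 in total.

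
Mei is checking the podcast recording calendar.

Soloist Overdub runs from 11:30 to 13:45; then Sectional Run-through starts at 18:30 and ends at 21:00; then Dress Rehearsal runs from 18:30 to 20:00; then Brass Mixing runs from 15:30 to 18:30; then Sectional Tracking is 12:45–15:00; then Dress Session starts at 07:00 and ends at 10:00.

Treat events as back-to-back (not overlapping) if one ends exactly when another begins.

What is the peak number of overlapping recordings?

2

Walk through starts and ends in time order (an end at T is processed before a start at T):
07:00 start Dress Session → 1
10:00 end Dress Session → 0
11:30 start Soloist Overdub → 1
12:45 start Sectional Tracking → 2
13:45 end Soloist Overdub → 1
15:00 end Sectional Tracking → 0
15:30 start Brass Mixing → 1
18:30 end Brass Mixing → 0
18:30 start Dress Rehearsal → 1
18:30 start Sectional Run-through → 2
20:00 end Dress Rehearsal → 1
21:00 end Sectional Run-through → 0
Peak is 2, at 12:45 (Sectional Tracking, Soloist Overdub).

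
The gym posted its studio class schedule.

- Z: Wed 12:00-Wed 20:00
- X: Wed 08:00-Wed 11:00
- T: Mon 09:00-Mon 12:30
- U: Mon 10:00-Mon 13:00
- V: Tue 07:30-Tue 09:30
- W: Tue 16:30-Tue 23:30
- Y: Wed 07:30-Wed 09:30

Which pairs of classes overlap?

T & U, X & Y

Sorted by start: T, U, V, W, Y, X, Z.
U starts before T ends → T and U overlap.
V starts after T ends, so nothing later overlaps T either.
V starts after U ends, so nothing later overlaps U either.
W starts after V ends, so nothing later overlaps V either.
Y starts after W ends, so nothing later overlaps W either.
X starts before Y ends → Y and X overlap.
Z starts after Y ends.
Z starts after X ends.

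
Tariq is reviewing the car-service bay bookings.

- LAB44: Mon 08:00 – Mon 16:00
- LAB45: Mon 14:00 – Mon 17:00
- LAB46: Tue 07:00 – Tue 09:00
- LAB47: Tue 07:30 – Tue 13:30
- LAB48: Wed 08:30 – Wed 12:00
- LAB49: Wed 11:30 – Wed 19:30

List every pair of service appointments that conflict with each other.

LAB44 & LAB45, LAB46 & LAB47, LAB48 & LAB49

Sorted by start: LAB44, LAB45, LAB46, LAB47, LAB48, LAB49.
LAB45 starts before LAB44 ends → LAB44 and LAB45 overlap.
LAB46 starts after LAB44 ends — done with LAB44.
LAB46 starts after LAB45 ends — done with LAB45.
LAB47 starts before LAB46 ends → LAB46 and LAB47 overlap.
LAB48 starts after LAB46 ends — done with LAB46.
LAB48 starts after LAB47 ends — done with LAB47.
LAB49 starts before LAB48 ends → LAB48 and LAB49 overlap.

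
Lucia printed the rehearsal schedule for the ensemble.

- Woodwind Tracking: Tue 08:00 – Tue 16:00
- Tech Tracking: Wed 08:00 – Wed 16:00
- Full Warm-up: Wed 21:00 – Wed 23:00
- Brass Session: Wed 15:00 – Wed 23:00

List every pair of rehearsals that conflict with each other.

Sorted by start: Woodwind Tracking, Tech Tracking, Brass Session, Full Warm-up.
Tech Tracking starts after Woodwind Tracking ends, so nothing later overlaps Woodwind Tracking either.
Brass Session starts before Tech Tracking ends → Tech Tracking and Brass Session overlap.
Full Warm-up starts after Tech Tracking ends.
Full Warm-up starts before Brass Session ends → Brass Session and Full Warm-up overlap.

Brass Session & Full Warm-up, Brass Session & Tech Tracking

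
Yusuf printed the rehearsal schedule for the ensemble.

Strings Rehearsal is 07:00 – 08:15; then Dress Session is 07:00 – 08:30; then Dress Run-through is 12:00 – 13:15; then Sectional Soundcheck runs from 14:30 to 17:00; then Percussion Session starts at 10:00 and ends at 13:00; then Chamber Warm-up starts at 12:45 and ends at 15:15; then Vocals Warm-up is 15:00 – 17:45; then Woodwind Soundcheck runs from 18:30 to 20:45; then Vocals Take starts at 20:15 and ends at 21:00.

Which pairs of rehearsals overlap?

Sorted by start: Strings Rehearsal, Dress Session, Percussion Session, Dress Run-through, Chamber Warm-up, Sectional Soundcheck, Vocals Warm-up, Woodwind Soundcheck, Vocals Take.
Dress Session starts before Strings Rehearsal ends → Strings Rehearsal and Dress Session overlap.
Percussion Session starts after Strings Rehearsal ends, so nothing later overlaps Strings Rehearsal either.
Percussion Session starts after Dress Session ends, so nothing later overlaps Dress Session either.
Dress Run-through starts before Percussion Session ends → Percussion Session and Dress Run-through overlap.
Chamber Warm-up starts before Percussion Session ends → Percussion Session and Chamber Warm-up overlap.
Sectional Soundcheck starts after Percussion Session ends, so nothing later overlaps Percussion Session either.
Chamber Warm-up starts before Dress Run-through ends → Dress Run-through and Chamber Warm-up overlap.
Sectional Soundcheck starts after Dress Run-through ends, so nothing later overlaps Dress Run-through either.
Sectional Soundcheck starts before Chamber Warm-up ends → Chamber Warm-up and Sectional Soundcheck overlap.
Vocals Warm-up starts before Chamber Warm-up ends → Chamber Warm-up and Vocals Warm-up overlap.
Woodwind Soundcheck starts after Chamber Warm-up ends, so nothing later overlaps Chamber Warm-up either.
Vocals Warm-up starts before Sectional Soundcheck ends → Sectional Soundcheck and Vocals Warm-up overlap.
Woodwind Soundcheck starts after Sectional Soundcheck ends, so nothing later overlaps Sectional Soundcheck either.
Woodwind Soundcheck starts after Vocals Warm-up ends, so nothing later overlaps Vocals Warm-up either.
Vocals Take starts before Woodwind Soundcheck ends → Woodwind Soundcheck and Vocals Take overlap.

Chamber Warm-up & Dress Run-through, Chamber Warm-up & Percussion Session, Chamber Warm-up & Sectional Soundcheck, Chamber Warm-up & Vocals Warm-up, Dress Run-through & Percussion Session, Dress Session & Strings Rehearsal, Sectional Soundcheck & Vocals Warm-up, Vocals Take & Woodwind Soundcheck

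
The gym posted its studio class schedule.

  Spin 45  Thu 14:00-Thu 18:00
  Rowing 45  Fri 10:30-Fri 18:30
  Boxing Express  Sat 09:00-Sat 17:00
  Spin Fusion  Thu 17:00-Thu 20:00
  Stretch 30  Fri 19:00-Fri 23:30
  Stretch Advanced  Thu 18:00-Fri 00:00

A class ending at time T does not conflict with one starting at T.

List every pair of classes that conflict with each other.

Sorted by start: Spin 45, Spin Fusion, Stretch Advanced, Rowing 45, Stretch 30, Boxing Express.
Spin Fusion starts before Spin 45 ends → Spin 45 and Spin Fusion overlap.
Stretch Advanced starts exactly when Spin 45 ends (back-to-back, no overlap), so Spin 45 has no further overlaps.
Stretch Advanced starts before Spin Fusion ends → Spin Fusion and Stretch Advanced overlap.
Rowing 45 starts after Spin Fusion ends, so Spin Fusion has no further overlaps.
Rowing 45 starts after Stretch Advanced ends, so Stretch Advanced has no further overlaps.
Stretch 30 starts after Rowing 45 ends, so Rowing 45 has no further overlaps.
Boxing Express starts after Stretch 30 ends.

Spin 45 & Spin Fusion, Spin Fusion & Stretch Advanced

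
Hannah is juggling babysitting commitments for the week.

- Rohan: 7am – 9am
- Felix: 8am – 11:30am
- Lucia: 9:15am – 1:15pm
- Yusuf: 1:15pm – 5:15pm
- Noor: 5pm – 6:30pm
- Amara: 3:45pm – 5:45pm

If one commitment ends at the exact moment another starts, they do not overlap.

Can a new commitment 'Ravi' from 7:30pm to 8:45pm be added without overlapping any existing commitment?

Yes — the slot is free

Rohan: ends 9am at or before Ravi starts 7:30pm → clear.
Felix: ends 11:30am at or before Ravi starts 7:30pm → clear.
Lucia: ends 1:15pm at or before Ravi starts 7:30pm → clear.
Yusuf: ends 5:15pm at or before Ravi starts 7:30pm → clear.
Amara: ends 5:45pm at or before Ravi starts 7:30pm → clear.
Noor: ends 6:30pm at or before Ravi starts 7:30pm → clear.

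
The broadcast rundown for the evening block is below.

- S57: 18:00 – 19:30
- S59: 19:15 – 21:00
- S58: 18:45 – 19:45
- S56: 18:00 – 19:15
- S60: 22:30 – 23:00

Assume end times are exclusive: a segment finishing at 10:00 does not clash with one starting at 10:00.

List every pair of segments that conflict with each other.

Sorted by start: S56, S57, S58, S59, S60.
S57 starts before S56 ends → S56 and S57 overlap.
S58 starts before S56 ends → S56 and S58 overlap.
S59 starts exactly when S56 ends (back-to-back, no overlap); S56 is clear from here.
S58 starts before S57 ends → S57 and S58 overlap.
S59 starts before S57 ends → S57 and S59 overlap.
S60 starts after S57 ends.
S59 starts before S58 ends → S58 and S59 overlap.
S60 starts after S58 ends.
S60 starts after S59 ends.

S56 & S57, S56 & S58, S57 & S58, S57 & S59, S58 & S59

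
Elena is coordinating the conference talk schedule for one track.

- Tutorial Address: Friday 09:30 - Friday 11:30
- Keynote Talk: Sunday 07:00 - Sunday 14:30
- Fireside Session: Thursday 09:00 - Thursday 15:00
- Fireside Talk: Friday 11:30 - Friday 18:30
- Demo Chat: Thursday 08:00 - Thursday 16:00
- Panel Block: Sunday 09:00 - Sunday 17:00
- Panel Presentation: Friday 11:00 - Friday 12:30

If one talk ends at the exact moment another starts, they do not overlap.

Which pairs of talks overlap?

Two intervals overlap when each starts before the other ends.
Sorted by start: Demo Chat, Fireside Session, Tutorial Address, Panel Presentation, Fireside Talk, Keynote Talk, Panel Block.
Fireside Session starts before Demo Chat ends → Demo Chat and Fireside Session overlap.
Tutorial Address starts after Demo Chat ends — done with Demo Chat.
Tutorial Address starts after Fireside Session ends — done with Fireside Session.
Panel Presentation starts before Tutorial Address ends → Tutorial Address and Panel Presentation overlap.
Fireside Talk starts exactly when Tutorial Address ends (back-to-back, no overlap) — done with Tutorial Address.
Fireside Talk starts before Panel Presentation ends → Panel Presentation and Fireside Talk overlap.
Keynote Talk starts after Panel Presentation ends — done with Panel Presentation.
Keynote Talk starts after Fireside Talk ends — done with Fireside Talk.
Panel Block starts before Keynote Talk ends → Keynote Talk and Panel Block overlap.

Demo Chat & Fireside Session, Fireside Talk & Panel Presentation, Keynote Talk & Panel Block, Panel Presentation & Tutorial Address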